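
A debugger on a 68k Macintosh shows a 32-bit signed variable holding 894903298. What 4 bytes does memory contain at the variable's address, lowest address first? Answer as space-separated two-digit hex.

35 57 24 02

894903298 in hexadecimal, padded to 32 bits, is 0x35572402.
Split into bytes (most-significant first): 35 57 24 02.
Big-endian stores the most-significant byte at the lowest address.
So the memory order matches the most-significant-first order: 35 57 24 02.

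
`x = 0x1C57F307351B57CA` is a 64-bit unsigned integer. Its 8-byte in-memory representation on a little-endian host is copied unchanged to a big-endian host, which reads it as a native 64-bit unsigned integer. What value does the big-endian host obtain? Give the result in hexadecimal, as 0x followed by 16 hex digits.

Stored little-endian, the bytes at ascending addresses are CA 57 1B 35 07 F3 57 1C.
Read back as big-endian, the last byte is least significant, giving 0xCA571B3507F3571C.

0xCA571B3507F3571C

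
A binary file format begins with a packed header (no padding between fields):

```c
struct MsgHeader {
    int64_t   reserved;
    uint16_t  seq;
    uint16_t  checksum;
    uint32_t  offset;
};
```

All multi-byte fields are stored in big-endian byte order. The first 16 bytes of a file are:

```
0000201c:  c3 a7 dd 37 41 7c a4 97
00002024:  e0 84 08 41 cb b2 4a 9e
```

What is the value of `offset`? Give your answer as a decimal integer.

3417459358

`offset` follows `reserved` (8 B), `seq` (2 B), `checksum` (2 B), so it starts at offset 8 + 2 + 2 = 12 and occupies 4 bytes.
Bytes at offsets 12..15: CB B2 4A 9E.
Big-endian: lowest address holds the most-significant byte.
The bytes are already most-significant first: 0xCBB24A9E.
0xCBB24A9E = 3417459358.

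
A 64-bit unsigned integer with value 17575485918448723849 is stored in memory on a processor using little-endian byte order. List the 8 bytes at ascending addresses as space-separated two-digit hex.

17575485918448723849 in hexadecimal, padded to 64 bits, is 0xF3E8AB52EC042789.
Split into bytes (most-significant first): F3 E8 AB 52 EC 04 27 89.
Little-endian stores the least-significant byte at the lowest address.
So at ascending addresses the bytes are 89 27 04 EC 52 AB E8 F3.

89 27 04 EC 52 AB E8 F3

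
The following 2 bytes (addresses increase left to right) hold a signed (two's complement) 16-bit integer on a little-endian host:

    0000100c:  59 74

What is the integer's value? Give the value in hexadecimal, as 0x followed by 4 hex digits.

0x7459

Little-endian stores the least-significant byte at the lowest address.
Reassemble most-significant byte first: 74 59 → 0x7459.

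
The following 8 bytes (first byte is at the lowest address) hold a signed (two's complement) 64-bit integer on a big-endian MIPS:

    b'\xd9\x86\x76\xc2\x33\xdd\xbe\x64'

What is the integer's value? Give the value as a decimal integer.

In big-endian order the high byte comes first in memory.
The bytes are already most-significant first: 0xD98676C233DDBE64.
Top bit is set, so as a signed 64-bit value this is 0xD98676C233DDBE64 − 2^64 = -2772397944134058396.

-2772397944134058396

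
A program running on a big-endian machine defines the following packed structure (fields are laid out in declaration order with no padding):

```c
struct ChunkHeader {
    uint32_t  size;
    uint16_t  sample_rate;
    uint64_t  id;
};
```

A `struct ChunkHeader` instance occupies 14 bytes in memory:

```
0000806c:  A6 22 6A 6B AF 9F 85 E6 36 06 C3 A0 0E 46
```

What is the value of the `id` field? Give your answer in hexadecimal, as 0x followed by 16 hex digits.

0x85E63606C3A00E46

`id` follows `size` (4 B), `sample_rate` (2 B), so it starts at offset 4 + 2 = 6 and occupies 8 bytes.
Bytes at offsets 6..13: 85 E6 36 06 C3 A0 0E 46.
In big-endian order the high byte comes first in memory.
The bytes are already most-significant first: 0x85E63606C3A00E46.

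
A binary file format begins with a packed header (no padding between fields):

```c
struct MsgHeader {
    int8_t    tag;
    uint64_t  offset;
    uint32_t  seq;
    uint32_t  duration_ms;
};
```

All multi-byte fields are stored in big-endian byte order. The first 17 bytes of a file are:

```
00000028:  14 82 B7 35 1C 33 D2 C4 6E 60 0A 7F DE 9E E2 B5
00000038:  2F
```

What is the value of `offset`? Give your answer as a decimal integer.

9419055540913489006

`offset` follows `tag` (1 byte), so it starts at byte offset 1 and occupies 8 bytes.
Bytes at offsets 1..8: 82 B7 35 1C 33 D2 C4 6E.
In big-endian order the high byte comes first in memory.
The bytes are already most-significant first: 0x82B7351C33D2C46E.
0x82B7351C33D2C46E = 9419055540913489006.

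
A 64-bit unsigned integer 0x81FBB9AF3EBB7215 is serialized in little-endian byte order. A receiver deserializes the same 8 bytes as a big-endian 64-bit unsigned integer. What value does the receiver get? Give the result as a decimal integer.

Stored little-endian, the bytes at ascending addresses are 15 72 BB 3E AF B9 FB 81.
Read back as big-endian, the last byte is least significant, giving 0x1572BB3EAFB9FB81.
0x1572BB3EAFB9FB81 = 1545503500052069249.

1545503500052069249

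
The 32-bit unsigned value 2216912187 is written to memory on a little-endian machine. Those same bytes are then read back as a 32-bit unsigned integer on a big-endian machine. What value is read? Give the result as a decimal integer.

996483972

2216912187 in 32-bit hexadecimal is 0x8423653B.
Stored little-endian, the bytes at ascending addresses are 3B 65 23 84.
Read back as big-endian, the last byte is least significant, giving 0x3B652384.
0x3B652384 = 996483972.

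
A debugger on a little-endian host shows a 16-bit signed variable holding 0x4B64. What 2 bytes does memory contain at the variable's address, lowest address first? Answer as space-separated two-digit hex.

Split into bytes (most-significant first): 4B 64.
Little-endian: lowest address holds the least-significant byte.
So at ascending addresses the bytes are 64 4B.

64 4B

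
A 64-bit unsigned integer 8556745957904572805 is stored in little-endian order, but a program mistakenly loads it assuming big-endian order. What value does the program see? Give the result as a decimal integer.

9611009216805060470

8556745957904572805 in 64-bit hexadecimal is 0x76BFAB1CF6296185.
Stored little-endian, the bytes at ascending addresses are 85 61 29 F6 1C AB BF 76.
Read back as big-endian, the last byte is least significant, giving 0x856129F61CABBF76.
0x856129F61CABBF76 = 9611009216805060470.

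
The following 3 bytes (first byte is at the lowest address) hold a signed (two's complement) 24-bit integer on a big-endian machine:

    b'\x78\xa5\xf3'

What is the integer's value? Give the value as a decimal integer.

7906803

In big-endian order the high byte comes first in memory.
The bytes are already most-significant first: 0x78A5F3.
0x78A5F3 = 7906803.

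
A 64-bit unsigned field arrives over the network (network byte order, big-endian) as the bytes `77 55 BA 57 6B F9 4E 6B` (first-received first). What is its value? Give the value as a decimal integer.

8598983948170251883

Big-endian: lowest address holds the most-significant byte.
The bytes are already most-significant first: 0x7755BA576BF94E6B.
0x7755BA576BF94E6B = 8598983948170251883.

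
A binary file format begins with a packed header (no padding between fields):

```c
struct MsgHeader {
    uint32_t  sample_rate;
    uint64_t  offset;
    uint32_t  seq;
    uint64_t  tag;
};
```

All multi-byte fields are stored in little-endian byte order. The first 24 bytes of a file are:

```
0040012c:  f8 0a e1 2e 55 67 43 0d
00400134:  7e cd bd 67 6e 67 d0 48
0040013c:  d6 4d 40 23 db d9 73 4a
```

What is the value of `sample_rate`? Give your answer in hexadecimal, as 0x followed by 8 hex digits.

`sample_rate` is the first field, at byte offset 0, occupying 4 bytes.
Bytes at offsets 0..3: F8 0A E1 2E.
Little-endian stores the least-significant byte at the lowest address.
Reassemble most-significant byte first: 2E E1 0A F8 → 0x2EE10AF8.

0x2EE10AF8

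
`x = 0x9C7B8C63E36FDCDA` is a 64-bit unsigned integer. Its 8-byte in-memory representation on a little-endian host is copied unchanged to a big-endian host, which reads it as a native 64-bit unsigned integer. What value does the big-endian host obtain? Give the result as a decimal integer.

Stored little-endian, the bytes at ascending addresses are DA DC 6F E3 63 8C 7B 9C.
Read back as big-endian, the last byte is least significant, giving 0xDADC6FE3638C7B9C.
0xDADC6FE3638C7B9C = 15770603017563044764.

15770603017563044764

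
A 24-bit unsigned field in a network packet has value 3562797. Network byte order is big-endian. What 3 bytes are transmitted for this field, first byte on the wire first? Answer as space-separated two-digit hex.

36 5D 2D

3562797 in hexadecimal, padded to 24 bits, is 0x365D2D.
Split into bytes (most-significant first): 36 5D 2D.
In big-endian order the high byte comes first in memory.
So the memory order matches the most-significant-first order: 36 5D 2D.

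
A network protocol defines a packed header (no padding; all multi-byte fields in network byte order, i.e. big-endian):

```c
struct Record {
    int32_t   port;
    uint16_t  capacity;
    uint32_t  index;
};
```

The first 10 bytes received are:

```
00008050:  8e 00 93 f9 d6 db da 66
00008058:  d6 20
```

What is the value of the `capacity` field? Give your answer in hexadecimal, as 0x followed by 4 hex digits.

`capacity` follows `port` (4 bytes), so it starts at byte offset 4 and occupies 2 bytes.
Bytes at offsets 4..5: D6 DB.
In big-endian order the high byte comes first in memory.
The bytes are already most-significant first: 0xD6DB.

0xD6DB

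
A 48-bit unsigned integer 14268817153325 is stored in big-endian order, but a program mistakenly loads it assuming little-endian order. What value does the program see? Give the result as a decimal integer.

49605919635980

14268817153325 in 48-bit hexadecimal is 0x0CFA37C71D2D.
Stored big-endian, the bytes at ascending addresses are 0C FA 37 C7 1D 2D.
Read back as little-endian, the first byte is least significant, giving 0x2D1DC737FA0C.
0x2D1DC737FA0C = 49605919635980.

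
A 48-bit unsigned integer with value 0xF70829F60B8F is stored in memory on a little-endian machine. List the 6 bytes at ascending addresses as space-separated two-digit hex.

8F 0B F6 29 08 F7

Split into bytes (most-significant first): F7 08 29 F6 0B 8F.
Little-endian: lowest address holds the least-significant byte.
So at ascending addresses the bytes are 8F 0B F6 29 08 F7.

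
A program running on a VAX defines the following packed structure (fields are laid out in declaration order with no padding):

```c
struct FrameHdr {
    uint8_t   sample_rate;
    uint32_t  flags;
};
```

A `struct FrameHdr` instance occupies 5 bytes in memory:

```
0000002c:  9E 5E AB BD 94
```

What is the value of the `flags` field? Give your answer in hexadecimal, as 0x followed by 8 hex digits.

0x94BDAB5E

`flags` follows `sample_rate` (1 byte), so it starts at byte offset 1 and occupies 4 bytes.
Bytes at offsets 1..4: 5E AB BD 94.
Little-endian: lowest address holds the least-significant byte.
Reassemble most-significant byte first: 94 BD AB 5E → 0x94BDAB5E.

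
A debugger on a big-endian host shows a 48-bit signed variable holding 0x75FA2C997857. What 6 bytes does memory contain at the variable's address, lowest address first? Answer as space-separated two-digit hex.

75 FA 2C 99 78 57

Split into bytes (most-significant first): 75 FA 2C 99 78 57.
Big-endian: lowest address holds the most-significant byte.
So the memory order matches the most-significant-first order: 75 FA 2C 99 78 57.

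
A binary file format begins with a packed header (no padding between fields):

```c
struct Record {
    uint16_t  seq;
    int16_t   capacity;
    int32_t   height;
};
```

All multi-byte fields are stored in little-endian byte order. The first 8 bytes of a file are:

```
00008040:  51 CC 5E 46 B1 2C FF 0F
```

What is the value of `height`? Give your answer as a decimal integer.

`height` follows `seq` (2 B), `capacity` (2 B), so it starts at offset 2 + 2 = 4 and occupies 4 bytes.
Bytes at offsets 4..7: B1 2C FF 0F.
In little-endian order the low byte comes first in memory.
Reassemble most-significant byte first: 0F FF 2C B1 → 0x0FFF2CB1.
0x0FFF2CB1 = 268381361.

268381361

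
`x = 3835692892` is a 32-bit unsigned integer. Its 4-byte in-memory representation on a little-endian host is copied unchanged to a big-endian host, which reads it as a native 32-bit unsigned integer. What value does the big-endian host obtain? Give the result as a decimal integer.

1544003812

3835692892 in 32-bit hexadecimal is 0xE4A0075C.
Stored little-endian, the bytes at ascending addresses are 5C 07 A0 E4.
Read back as big-endian, the last byte is least significant, giving 0x5C07A0E4.
0x5C07A0E4 = 1544003812.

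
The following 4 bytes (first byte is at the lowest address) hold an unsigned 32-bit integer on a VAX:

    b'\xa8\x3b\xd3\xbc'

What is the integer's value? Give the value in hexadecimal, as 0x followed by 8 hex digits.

Little-endian: lowest address holds the least-significant byte.
Reassemble most-significant byte first: BC D3 3B A8 → 0xBCD33BA8.

0xBCD33BA8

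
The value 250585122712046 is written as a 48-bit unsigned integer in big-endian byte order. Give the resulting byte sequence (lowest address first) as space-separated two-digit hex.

E3 E7 E5 39 A9 EE

250585122712046 in hexadecimal, padded to 48 bits, is 0xE3E7E539A9EE.
Split into bytes (most-significant first): E3 E7 E5 39 A9 EE.
Big-endian: lowest address holds the most-significant byte.
So the memory order matches the most-significant-first order: E3 E7 E5 39 A9 EE.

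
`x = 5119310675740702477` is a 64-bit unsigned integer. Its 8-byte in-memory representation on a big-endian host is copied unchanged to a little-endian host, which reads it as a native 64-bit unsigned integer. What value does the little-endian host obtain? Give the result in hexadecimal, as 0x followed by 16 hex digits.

0x0DB763B2EF710B47

5119310675740702477 in 64-bit hexadecimal is 0x470B71EFB263B70D.
Stored big-endian, the bytes at ascending addresses are 47 0B 71 EF B2 63 B7 0D.
Read back as little-endian, the first byte is least significant, giving 0x0DB763B2EF710B47.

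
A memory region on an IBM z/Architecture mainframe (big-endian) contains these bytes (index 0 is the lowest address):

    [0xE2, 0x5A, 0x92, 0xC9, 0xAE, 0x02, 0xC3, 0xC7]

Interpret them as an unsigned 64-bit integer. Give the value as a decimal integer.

16310510395381171143

Big-endian stores the most-significant byte at the lowest address.
The bytes are already most-significant first: 0xE25A92C9AE02C3C7.
0xE25A92C9AE02C3C7 = 16310510395381171143.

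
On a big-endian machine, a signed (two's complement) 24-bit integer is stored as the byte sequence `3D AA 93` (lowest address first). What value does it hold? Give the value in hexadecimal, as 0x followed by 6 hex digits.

0x3DAA93

In big-endian order the high byte comes first in memory.
The bytes are already most-significant first: 0x3DAA93.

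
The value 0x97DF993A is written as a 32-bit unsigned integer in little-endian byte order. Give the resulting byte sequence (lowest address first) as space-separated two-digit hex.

3A 99 DF 97

Split into bytes (most-significant first): 97 DF 99 3A.
Little-endian stores the least-significant byte at the lowest address.
So at ascending addresses the bytes are 3A 99 DF 97.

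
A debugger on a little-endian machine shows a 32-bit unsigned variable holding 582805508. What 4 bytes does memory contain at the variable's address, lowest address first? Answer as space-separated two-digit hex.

582805508 in hexadecimal, padded to 32 bits, is 0x22BCE804.
Split into bytes (most-significant first): 22 BC E8 04.
Little-endian stores the least-significant byte at the lowest address.
So at ascending addresses the bytes are 04 E8 BC 22.

04 E8 BC 22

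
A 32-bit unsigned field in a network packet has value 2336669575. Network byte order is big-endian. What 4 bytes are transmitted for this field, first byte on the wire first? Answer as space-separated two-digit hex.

2336669575 in hexadecimal, padded to 32 bits, is 0x8B46BF87.
Split into bytes (most-significant first): 8B 46 BF 87.
Big-endian stores the most-significant byte at the lowest address.
So the memory order matches the most-significant-first order: 8B 46 BF 87.

8B 46 BF 87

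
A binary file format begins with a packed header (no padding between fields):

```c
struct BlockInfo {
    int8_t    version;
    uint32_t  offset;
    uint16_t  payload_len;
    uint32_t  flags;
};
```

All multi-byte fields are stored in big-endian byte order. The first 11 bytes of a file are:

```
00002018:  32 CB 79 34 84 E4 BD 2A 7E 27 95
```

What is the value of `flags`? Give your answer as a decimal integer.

712910741

`flags` follows `version` (1 B), `offset` (4 B), `payload_len` (2 B), so it starts at offset 1 + 4 + 2 = 7 and occupies 4 bytes.
Bytes at offsets 7..10: 2A 7E 27 95.
Big-endian: lowest address holds the most-significant byte.
The bytes are already most-significant first: 0x2A7E2795.
0x2A7E2795 = 712910741.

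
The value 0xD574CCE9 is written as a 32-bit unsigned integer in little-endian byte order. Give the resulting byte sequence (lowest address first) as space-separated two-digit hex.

Split into bytes (most-significant first): D5 74 CC E9.
Little-endian: lowest address holds the least-significant byte.
So at ascending addresses the bytes are E9 CC 74 D5.

E9 CC 74 D5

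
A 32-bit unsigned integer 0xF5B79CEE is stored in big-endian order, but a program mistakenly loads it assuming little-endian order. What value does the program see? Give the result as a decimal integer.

4003248117

Stored big-endian, the bytes at ascending addresses are F5 B7 9C EE.
Read back as little-endian, the first byte is least significant, giving 0xEE9CB7F5.
0xEE9CB7F5 = 4003248117.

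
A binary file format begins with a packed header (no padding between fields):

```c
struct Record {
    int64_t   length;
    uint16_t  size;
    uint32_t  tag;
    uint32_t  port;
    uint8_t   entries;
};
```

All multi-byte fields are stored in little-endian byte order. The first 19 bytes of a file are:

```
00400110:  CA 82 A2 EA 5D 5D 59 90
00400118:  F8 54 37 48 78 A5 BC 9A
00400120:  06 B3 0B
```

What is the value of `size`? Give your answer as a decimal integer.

21752

`size` follows `length` (8 bytes), so it starts at byte offset 8 and occupies 2 bytes.
Bytes at offsets 8..9: F8 54.
Little-endian stores the least-significant byte at the lowest address.
Reassemble most-significant byte first: 54 F8 → 0x54F8.
0x54F8 = 21752.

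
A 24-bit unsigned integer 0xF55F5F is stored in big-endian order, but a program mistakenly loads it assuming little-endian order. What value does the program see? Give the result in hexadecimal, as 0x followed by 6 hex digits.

Stored big-endian, the bytes at ascending addresses are F5 5F 5F.
Read back as little-endian, the first byte is least significant, giving 0x5F5FF5.

0x5F5FF5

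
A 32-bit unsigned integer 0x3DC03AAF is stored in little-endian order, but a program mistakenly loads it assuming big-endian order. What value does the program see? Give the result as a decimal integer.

2939863101

Stored little-endian, the bytes at ascending addresses are AF 3A C0 3D.
Read back as big-endian, the last byte is least significant, giving 0xAF3AC03D.
0xAF3AC03D = 2939863101.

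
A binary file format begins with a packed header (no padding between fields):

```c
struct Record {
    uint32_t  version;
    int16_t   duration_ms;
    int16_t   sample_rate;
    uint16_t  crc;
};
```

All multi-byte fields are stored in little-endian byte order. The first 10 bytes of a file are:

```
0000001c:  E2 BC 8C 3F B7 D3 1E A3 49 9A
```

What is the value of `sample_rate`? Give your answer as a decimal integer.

`sample_rate` follows `version` (4 B), `duration_ms` (2 B), so it starts at offset 4 + 2 = 6 and occupies 2 bytes.
Bytes at offsets 6..7: 1E A3.
Little-endian: lowest address holds the least-significant byte.
Reassemble most-significant byte first: A3 1E → 0xA31E.
Top bit is set, so as a signed 16-bit value this is 0xA31E − 2^16 = -23778.

-23778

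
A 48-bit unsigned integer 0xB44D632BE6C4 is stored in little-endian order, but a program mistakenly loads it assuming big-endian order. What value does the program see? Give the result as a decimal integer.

Stored little-endian, the bytes at ascending addresses are C4 E6 2B 63 4D B4.
Read back as big-endian, the last byte is least significant, giving 0xC4E62B634DB4.
0xC4E62B634DB4 = 216492849450420.

216492849450420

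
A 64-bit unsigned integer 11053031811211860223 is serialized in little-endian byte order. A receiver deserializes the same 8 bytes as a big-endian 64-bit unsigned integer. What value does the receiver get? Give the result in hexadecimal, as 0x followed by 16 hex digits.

0xFF1860EEDE416499

11053031811211860223 in 64-bit hexadecimal is 0x996441DEEE6018FF.
Stored little-endian, the bytes at ascending addresses are FF 18 60 EE DE 41 64 99.
Read back as big-endian, the last byte is least significant, giving 0xFF1860EEDE416499.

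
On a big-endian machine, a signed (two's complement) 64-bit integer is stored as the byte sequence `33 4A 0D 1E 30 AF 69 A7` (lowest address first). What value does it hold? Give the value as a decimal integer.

3695780867527895463

Big-endian stores the most-significant byte at the lowest address.
The bytes are already most-significant first: 0x334A0D1E30AF69A7.
0x334A0D1E30AF69A7 = 3695780867527895463.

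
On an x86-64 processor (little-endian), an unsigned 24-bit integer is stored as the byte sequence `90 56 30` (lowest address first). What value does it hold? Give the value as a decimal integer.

3167888

Little-endian stores the least-significant byte at the lowest address.
Reassemble most-significant byte first: 30 56 90 → 0x305690.
0x305690 = 3167888.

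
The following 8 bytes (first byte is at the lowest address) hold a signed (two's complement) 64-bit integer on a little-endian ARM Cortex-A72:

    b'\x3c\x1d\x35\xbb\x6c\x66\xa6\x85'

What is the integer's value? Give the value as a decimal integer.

Little-endian: lowest address holds the least-significant byte.
Reassemble most-significant byte first: 85 A6 66 6C BB 35 1D 3C → 0x85A6666CBB351D3C.
Top bit is set, so as a signed 64-bit value this is 0x85A6666CBB351D3C − 2^64 = -8816246603347845828.

-8816246603347845828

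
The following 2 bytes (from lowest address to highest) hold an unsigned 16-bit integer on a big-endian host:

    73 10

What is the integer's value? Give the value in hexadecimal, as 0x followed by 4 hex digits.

In big-endian order the high byte comes first in memory.
The bytes are already most-significant first: 0x7310.

0x7310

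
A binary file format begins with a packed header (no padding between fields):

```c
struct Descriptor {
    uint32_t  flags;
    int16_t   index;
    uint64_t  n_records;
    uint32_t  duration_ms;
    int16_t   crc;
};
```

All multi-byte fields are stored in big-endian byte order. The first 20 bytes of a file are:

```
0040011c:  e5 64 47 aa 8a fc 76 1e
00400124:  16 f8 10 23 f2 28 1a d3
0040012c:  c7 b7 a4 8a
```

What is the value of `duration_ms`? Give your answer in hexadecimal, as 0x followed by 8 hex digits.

`duration_ms` follows `flags` (4 B), `index` (2 B), `n_records` (8 B), so it starts at offset 4 + 2 + 8 = 14 and occupies 4 bytes.
Bytes at offsets 14..17: 1A D3 C7 B7.
Big-endian stores the most-significant byte at the lowest address.
The bytes are already most-significant first: 0x1AD3C7B7.

0x1AD3C7B7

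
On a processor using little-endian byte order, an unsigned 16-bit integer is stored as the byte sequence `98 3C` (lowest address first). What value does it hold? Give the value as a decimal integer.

In little-endian order the low byte comes first in memory.
Reassemble most-significant byte first: 3C 98 → 0x3C98.
0x3C98 = 15512.

15512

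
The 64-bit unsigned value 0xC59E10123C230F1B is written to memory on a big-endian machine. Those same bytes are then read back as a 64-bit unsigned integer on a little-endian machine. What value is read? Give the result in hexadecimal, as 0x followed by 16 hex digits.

Stored big-endian, the bytes at ascending addresses are C5 9E 10 12 3C 23 0F 1B.
Read back as little-endian, the first byte is least significant, giving 0x1B0F233C12109EC5.

0x1B0F233C12109EC5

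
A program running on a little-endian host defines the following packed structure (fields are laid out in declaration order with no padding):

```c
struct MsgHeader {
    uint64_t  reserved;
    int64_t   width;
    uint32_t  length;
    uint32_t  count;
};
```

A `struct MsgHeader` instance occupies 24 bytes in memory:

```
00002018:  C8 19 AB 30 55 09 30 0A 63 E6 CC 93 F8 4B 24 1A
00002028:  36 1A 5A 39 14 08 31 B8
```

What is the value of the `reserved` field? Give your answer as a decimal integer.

`reserved` is the first field, at byte offset 0, occupying 8 bytes.
Bytes at offsets 0..7: C8 19 AB 30 55 09 30 0A.
Little-endian stores the least-significant byte at the lowest address.
Reassemble most-significant byte first: 0A 30 09 55 30 AB 19 C8 → 0x0A30095530AB19C8.
0x0A30095530AB19C8 = 734097000754780616.

734097000754780616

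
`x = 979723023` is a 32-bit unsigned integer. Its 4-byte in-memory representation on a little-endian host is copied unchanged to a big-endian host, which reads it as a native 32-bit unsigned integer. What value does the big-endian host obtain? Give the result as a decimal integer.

258172218

979723023 in 32-bit hexadecimal is 0x3A65630F.
Stored little-endian, the bytes at ascending addresses are 0F 63 65 3A.
Read back as big-endian, the last byte is least significant, giving 0x0F63653A.
0x0F63653A = 258172218.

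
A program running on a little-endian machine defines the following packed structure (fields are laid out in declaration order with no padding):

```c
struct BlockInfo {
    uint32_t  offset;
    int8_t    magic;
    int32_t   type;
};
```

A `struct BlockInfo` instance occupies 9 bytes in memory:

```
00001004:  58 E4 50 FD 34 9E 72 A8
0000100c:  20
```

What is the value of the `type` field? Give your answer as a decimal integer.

`type` follows `offset` (4 B), `magic` (1 B), so it starts at offset 4 + 1 = 5 and occupies 4 bytes.
Bytes at offsets 5..8: 9E 72 A8 20.
Little-endian stores the least-significant byte at the lowest address.
Reassemble most-significant byte first: 20 A8 72 9E → 0x20A8729E.
0x20A8729E = 547910302.

547910302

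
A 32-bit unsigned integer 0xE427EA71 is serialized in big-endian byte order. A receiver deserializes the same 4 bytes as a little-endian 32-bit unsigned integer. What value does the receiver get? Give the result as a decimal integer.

1911171044

Stored big-endian, the bytes at ascending addresses are E4 27 EA 71.
Read back as little-endian, the first byte is least significant, giving 0x71EA27E4.
0x71EA27E4 = 1911171044.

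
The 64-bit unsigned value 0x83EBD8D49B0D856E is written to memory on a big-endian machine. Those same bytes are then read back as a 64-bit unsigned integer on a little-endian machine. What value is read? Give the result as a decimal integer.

7963786479016668035

Stored big-endian, the bytes at ascending addresses are 83 EB D8 D4 9B 0D 85 6E.
Read back as little-endian, the first byte is least significant, giving 0x6E850D9BD4D8EB83.
0x6E850D9BD4D8EB83 = 7963786479016668035.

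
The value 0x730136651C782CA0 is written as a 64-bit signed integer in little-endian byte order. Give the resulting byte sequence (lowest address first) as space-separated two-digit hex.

A0 2C 78 1C 65 36 01 73

Split into bytes (most-significant first): 73 01 36 65 1C 78 2C A0.
In little-endian order the low byte comes first in memory.
So at ascending addresses the bytes are A0 2C 78 1C 65 36 01 73.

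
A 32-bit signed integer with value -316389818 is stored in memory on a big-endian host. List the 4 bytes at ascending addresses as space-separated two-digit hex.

Two's complement of -316389818 in 32 bits: 316389818 = 0x12DBB9BA; invert → 0xED244645; add 1 → 0xED244646.
Split into bytes (most-significant first): ED 24 46 46.
Big-endian stores the most-significant byte at the lowest address.
So the memory order matches the most-significant-first order: ED 24 46 46.

ED 24 46 46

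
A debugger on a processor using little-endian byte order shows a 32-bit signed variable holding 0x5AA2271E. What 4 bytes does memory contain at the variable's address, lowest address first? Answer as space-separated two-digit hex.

1E 27 A2 5A

Split into bytes (most-significant first): 5A A2 27 1E.
Little-endian stores the least-significant byte at the lowest address.
So at ascending addresses the bytes are 1E 27 A2 5A.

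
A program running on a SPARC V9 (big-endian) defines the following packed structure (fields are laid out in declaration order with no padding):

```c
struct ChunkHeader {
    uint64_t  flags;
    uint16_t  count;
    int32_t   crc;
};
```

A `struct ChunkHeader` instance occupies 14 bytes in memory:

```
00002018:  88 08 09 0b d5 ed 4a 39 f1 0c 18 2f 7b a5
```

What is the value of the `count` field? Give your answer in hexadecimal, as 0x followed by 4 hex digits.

`count` follows `flags` (8 bytes), so it starts at byte offset 8 and occupies 2 bytes.
Bytes at offsets 8..9: F1 0C.
Big-endian: lowest address holds the most-significant byte.
The bytes are already most-significant first: 0xF10C.

0xF10C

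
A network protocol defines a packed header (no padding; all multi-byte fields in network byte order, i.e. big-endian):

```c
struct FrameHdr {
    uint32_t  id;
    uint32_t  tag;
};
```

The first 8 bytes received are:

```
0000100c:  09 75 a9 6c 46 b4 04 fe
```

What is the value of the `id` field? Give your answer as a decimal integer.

158706028

`id` is the first field, at byte offset 0, occupying 4 bytes.
Bytes at offsets 0..3: 09 75 A9 6C.
Big-endian stores the most-significant byte at the lowest address.
The bytes are already most-significant first: 0x0975A96C.
0x0975A96C = 158706028.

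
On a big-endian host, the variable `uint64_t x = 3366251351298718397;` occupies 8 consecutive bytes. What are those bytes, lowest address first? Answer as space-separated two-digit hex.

3366251351298718397 in hexadecimal, padded to 64 bits, is 0x2EB753C4D2D6BABD.
Split into bytes (most-significant first): 2E B7 53 C4 D2 D6 BA BD.
Big-endian stores the most-significant byte at the lowest address.
So the memory order matches the most-significant-first order: 2E B7 53 C4 D2 D6 BA BD.

2E B7 53 C4 D2 D6 BA BD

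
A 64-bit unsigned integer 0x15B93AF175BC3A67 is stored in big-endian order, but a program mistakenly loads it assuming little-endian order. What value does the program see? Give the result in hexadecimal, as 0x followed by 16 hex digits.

Stored big-endian, the bytes at ascending addresses are 15 B9 3A F1 75 BC 3A 67.
Read back as little-endian, the first byte is least significant, giving 0x673ABC75F13AB915.

0x673ABC75F13AB915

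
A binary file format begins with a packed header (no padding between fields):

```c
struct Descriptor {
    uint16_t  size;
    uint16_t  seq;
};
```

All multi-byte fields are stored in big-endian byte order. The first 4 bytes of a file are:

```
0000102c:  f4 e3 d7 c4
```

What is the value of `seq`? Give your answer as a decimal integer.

55236

`seq` follows `size` (2 bytes), so it starts at byte offset 2 and occupies 2 bytes.
Bytes at offsets 2..3: D7 C4.
Big-endian: lowest address holds the most-significant byte.
The bytes are already most-significant first: 0xD7C4.
0xD7C4 = 55236.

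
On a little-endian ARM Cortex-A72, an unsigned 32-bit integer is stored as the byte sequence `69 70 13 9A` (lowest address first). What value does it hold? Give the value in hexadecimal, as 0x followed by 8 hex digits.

Little-endian stores the least-significant byte at the lowest address.
Reassemble most-significant byte first: 9A 13 70 69 → 0x9A137069.

0x9A137069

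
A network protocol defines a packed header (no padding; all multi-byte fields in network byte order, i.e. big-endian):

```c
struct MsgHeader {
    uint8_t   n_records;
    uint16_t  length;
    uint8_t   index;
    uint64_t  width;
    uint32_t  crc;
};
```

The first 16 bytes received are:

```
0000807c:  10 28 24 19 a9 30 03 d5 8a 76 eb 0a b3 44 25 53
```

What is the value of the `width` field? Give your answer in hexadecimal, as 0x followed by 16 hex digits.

`width` follows `n_records` (1 B), `length` (2 B), `index` (1 B), so it starts at offset 1 + 2 + 1 = 4 and occupies 8 bytes.
Bytes at offsets 4..11: A9 30 03 D5 8A 76 EB 0A.
Big-endian: lowest address holds the most-significant byte.
The bytes are already most-significant first: 0xA93003D58A76EB0A.

0xA93003D58A76EB0A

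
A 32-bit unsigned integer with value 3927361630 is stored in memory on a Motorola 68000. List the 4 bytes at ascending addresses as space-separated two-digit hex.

EA 16 C8 5E

3927361630 in hexadecimal, padded to 32 bits, is 0xEA16C85E.
Split into bytes (most-significant first): EA 16 C8 5E.
Big-endian: lowest address holds the most-significant byte.
So the memory order matches the most-significant-first order: EA 16 C8 5E.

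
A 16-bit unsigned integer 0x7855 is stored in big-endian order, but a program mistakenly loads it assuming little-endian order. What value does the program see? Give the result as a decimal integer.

21880

Stored big-endian, the bytes at ascending addresses are 78 55.
Read back as little-endian, the first byte is least significant, giving 0x5578.
0x5578 = 21880.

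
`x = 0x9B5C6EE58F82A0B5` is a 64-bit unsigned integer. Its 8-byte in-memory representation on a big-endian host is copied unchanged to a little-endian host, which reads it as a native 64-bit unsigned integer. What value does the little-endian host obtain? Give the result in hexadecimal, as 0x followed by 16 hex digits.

Stored big-endian, the bytes at ascending addresses are 9B 5C 6E E5 8F 82 A0 B5.
Read back as little-endian, the first byte is least significant, giving 0xB5A0828FE56E5C9B.

0xB5A0828FE56E5C9B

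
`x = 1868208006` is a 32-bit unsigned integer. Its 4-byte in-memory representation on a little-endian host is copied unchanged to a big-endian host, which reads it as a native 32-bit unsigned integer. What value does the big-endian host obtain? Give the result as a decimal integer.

2258066031

1868208006 in 32-bit hexadecimal is 0x6F5A9786.
Stored little-endian, the bytes at ascending addresses are 86 97 5A 6F.
Read back as big-endian, the last byte is least significant, giving 0x86975A6F.
0x86975A6F = 2258066031.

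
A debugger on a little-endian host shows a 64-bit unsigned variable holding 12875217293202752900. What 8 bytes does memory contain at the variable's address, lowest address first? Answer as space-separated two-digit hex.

12875217293202752900 in hexadecimal, padded to 64 bits, is 0xB2ADF5E98F510584.
Split into bytes (most-significant first): B2 AD F5 E9 8F 51 05 84.
Little-endian stores the least-significant byte at the lowest address.
So at ascending addresses the bytes are 84 05 51 8F E9 F5 AD B2.

84 05 51 8F E9 F5 AD B2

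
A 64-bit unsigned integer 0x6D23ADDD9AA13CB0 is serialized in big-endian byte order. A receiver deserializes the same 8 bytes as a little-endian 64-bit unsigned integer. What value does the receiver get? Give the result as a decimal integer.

Stored big-endian, the bytes at ascending addresses are 6D 23 AD DD 9A A1 3C B0.
Read back as little-endian, the first byte is least significant, giving 0xB03CA19ADDAD236D.
0xB03CA19ADDAD236D = 12699202735794103149.

12699202735794103149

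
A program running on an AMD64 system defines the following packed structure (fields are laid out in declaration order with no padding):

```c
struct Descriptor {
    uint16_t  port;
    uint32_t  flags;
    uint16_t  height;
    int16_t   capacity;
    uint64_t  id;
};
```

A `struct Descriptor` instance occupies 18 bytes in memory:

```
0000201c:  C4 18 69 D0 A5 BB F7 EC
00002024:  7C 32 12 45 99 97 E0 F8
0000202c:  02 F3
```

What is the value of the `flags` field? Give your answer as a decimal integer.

`flags` follows `port` (2 bytes), so it starts at byte offset 2 and occupies 4 bytes.
Bytes at offsets 2..5: 69 D0 A5 BB.
Little-endian stores the least-significant byte at the lowest address.
Reassemble most-significant byte first: BB A5 D0 69 → 0xBBA5D069.
0xBBA5D069 = 3148206185.

3148206185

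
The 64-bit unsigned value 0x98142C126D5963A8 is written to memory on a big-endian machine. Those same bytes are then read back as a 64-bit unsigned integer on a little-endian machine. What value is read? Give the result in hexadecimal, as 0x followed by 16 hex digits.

0xA863596D122C1498

Stored big-endian, the bytes at ascending addresses are 98 14 2C 12 6D 59 63 A8.
Read back as little-endian, the first byte is least significant, giving 0xA863596D122C1498.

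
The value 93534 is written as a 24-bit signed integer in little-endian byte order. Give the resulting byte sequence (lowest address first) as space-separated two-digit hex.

93534 in hexadecimal, padded to 24 bits, is 0x016D5E.
Split into bytes (most-significant first): 01 6D 5E.
Little-endian stores the least-significant byte at the lowest address.
So at ascending addresses the bytes are 5E 6D 01.

5E 6D 01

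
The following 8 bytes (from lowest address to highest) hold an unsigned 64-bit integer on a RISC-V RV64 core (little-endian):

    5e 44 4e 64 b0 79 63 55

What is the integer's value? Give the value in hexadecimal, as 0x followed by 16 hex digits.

In little-endian order the low byte comes first in memory.
Reassemble most-significant byte first: 55 63 79 B0 64 4E 44 5E → 0x556379B0644E445E.

0x556379B0644E445E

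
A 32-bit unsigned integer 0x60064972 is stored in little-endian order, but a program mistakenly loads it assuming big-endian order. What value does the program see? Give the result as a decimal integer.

Stored little-endian, the bytes at ascending addresses are 72 49 06 60.
Read back as big-endian, the last byte is least significant, giving 0x72490660.
0x72490660 = 1917388384.

1917388384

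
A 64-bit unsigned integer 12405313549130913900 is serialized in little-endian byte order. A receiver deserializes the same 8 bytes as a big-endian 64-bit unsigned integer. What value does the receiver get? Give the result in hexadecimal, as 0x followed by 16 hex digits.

12405313549130913900 in 64-bit hexadecimal is 0xAC2886F25F49D86C.
Stored little-endian, the bytes at ascending addresses are 6C D8 49 5F F2 86 28 AC.
Read back as big-endian, the last byte is least significant, giving 0x6CD8495FF28628AC.

0x6CD8495FF28628AC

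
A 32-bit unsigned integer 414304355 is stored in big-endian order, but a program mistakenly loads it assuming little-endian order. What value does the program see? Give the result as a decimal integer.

1674096920

414304355 in 32-bit hexadecimal is 0x18B1C863.
Stored big-endian, the bytes at ascending addresses are 18 B1 C8 63.
Read back as little-endian, the first byte is least significant, giving 0x63C8B118.
0x63C8B118 = 1674096920.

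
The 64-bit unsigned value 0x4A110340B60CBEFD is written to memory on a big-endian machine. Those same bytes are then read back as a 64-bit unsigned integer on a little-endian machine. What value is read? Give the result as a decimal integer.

18284065514068316490

Stored big-endian, the bytes at ascending addresses are 4A 11 03 40 B6 0C BE FD.
Read back as little-endian, the first byte is least significant, giving 0xFDBE0CB64003114A.
0xFDBE0CB64003114A = 18284065514068316490.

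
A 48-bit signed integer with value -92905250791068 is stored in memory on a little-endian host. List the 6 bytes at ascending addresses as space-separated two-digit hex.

Two's complement of -92905250791068 in 48 bits: 92905250791068 = 0x547F30789E9C; invert → 0xAB80CF876163; add 1 → 0xAB80CF876164.
Split into bytes (most-significant first): AB 80 CF 87 61 64.
Little-endian stores the least-significant byte at the lowest address.
So at ascending addresses the bytes are 64 61 87 CF 80 AB.

64 61 87 CF 80 AB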